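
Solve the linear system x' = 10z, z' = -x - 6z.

Coefficient matrix A = [[0, 10], [-1, -6]].
Characteristic polynomial det(A - λI) = λ^2 + 6λ + 10 = 0.
Eigenvalues λ = -3 ± i (complex conjugate pair).
For λ=-3+i: an eigenvector is (1,0) - i(3,-1) = (1 - 3i, 0 + i).
A real fundamental pair from Re and Im of e^((-3+i)t)v: X_1 = e^(-3t)(cos(t)·(1,0) + sin(t)·(3,-1)), X_2 = e^(-3t)(sin(t)·(1,0) - cos(t)·(3,-1)).
General solution: c_1X_1 + c_2X_2.

x(t) = 3c_1e^(-3t)sin(t) + c_1e^(-3t)cos(t) + c_2e^(-3t)sin(t) - 3c_2e^(-3t)cos(t), z(t) = -c_1e^(-3t)sin(t) + c_2e^(-3t)cos(t)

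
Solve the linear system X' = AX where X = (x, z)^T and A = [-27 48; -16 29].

Coefficient matrix A = [[-27, 48], [-16, 29]].
Characteristic polynomial det(A - λI) = λ^2 - 2λ - 15 = 0.
Eigenvalues λ = 5, -3.
For λ=5: (A-λI) row 1 is [-32, 48], so an eigenvector is (-3, -2).
For λ=-3: (A-λI) row 1 is [-24, 48], so an eigenvector is (2, 1).
General solution: C_1e^(5t)(-3,-2) + C_2e^(-3t)(2,1).

x(t) = -3C_1e^(5t) + 2C_2e^(-3t), z(t) = -2C_1e^(5t) + C_2e^(-3t)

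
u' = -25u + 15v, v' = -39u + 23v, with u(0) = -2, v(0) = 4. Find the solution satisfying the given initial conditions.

u(t) = 36e^(-t)sin(3t) - 2e^(-t)cos(3t), v(t) = 58e^(-t)sin(3t) + 4e^(-t)cos(3t)

Coefficient matrix A = [[-25, 15], [-39, 23]].
Characteristic polynomial det(A - λI) = λ^2 + 2λ + 10 = 0.
Eigenvalues λ = -1 ± 3i (complex conjugate pair).
For λ=-1+3i: an eigenvector is (-1,-2) - i(-2,-3) = (-1 + 2i, -2 + 3i).
A real fundamental pair from Re and Im of e^((-1+3i)t)v: X_1 = e^(-t)(cos(3t)·(-1,-2) + sin(3t)·(-2,-3)), X_2 = e^(-t)(sin(3t)·(-1,-2) - cos(3t)·(-2,-3)).
General solution: K_1X_1 + K_2X_2.
Applying u(0)=-2, v(0)=4 gives K_1=-14, K_2=-8.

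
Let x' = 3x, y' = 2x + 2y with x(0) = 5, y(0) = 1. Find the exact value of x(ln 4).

A = [[3,0],[2,2]]; eigenvalues λ = 3, 2.
Eigenvectors: (-1,-2) for λ=3, (0,-1) for λ=2.
From the initial condition, c_1 = -5, c_2 = 9.
x(ln 4) = (-5)(4^3)(-1) + (9)(4^2)(0) = 320.

320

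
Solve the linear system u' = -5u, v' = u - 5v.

Coefficient matrix A = [[-5, 0], [1, -5]].
Characteristic polynomial det(A - λI) = λ^2 + 10λ + 25 = 0.
Single eigenvalue λ = -5 with algebraic multiplicity 2.
Eigenvector v = (0,-1); generalized eigenvector w with (A-λI)w=v is (-1,1).
General solution: e^(-5t)[C_1·v + C_2·(t·v + w)].

u(t) = -C_2e^(-5t), v(t) = -C_1e^(-5t) - C_2te^(-5t) + C_2e^(-5t)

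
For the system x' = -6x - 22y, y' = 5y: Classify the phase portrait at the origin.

A = [[-6,-22],[0,5]]; det(A-λI) = λ^2 + λ - 30.
λ = -6, 5: opposite signs.

saddle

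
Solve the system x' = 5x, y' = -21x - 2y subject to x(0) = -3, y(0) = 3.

x(t) = -3e^(5t), y(t) = 9e^(5t) - 6e^(-2t)

Coefficient matrix A = [[5, 0], [-21, -2]].
Characteristic polynomial det(A - λI) = λ^2 - 3λ - 10 = 0.
Eigenvalues λ = -2, 5.
For λ=-2: (A-λI) row 1 is [7, 0], so an eigenvector is (0, -1).
For λ=5: (A-λI) row 2 is [-21, -7], so an eigenvector is (-1, 3).
General solution: C_1e^(-2t)(0,-1) + C_2e^(5t)(-1,3).
Applying x(0)=-3, y(0)=3 gives C_1=6, C_2=3.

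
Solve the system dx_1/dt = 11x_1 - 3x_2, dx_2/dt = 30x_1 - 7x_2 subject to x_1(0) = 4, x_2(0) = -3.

Coefficient matrix A = [[11, -3], [30, -7]].
Characteristic polynomial det(A - λI) = λ^2 - 4λ + 13 = 0.
Eigenvalues λ = 2 ± 3i (complex conjugate pair).
For λ=2+3i: an eigenvector is (0,-1) - i(1,3) = (0 - i, -1 - 3i).
A real fundamental pair from Re and Im of e^((2+3i)t)v: X_1 = e^(2t)(cos(3t)·(0,-1) + sin(3t)·(1,3)), X_2 = e^(2t)(sin(3t)·(0,-1) - cos(3t)·(1,3)).
General solution: c_1X_1 + c_2X_2.
Applying x_1(0)=4, x_2(0)=-3 gives c_1=15, c_2=-4.

x_1(t) = 15e^(2t)sin(3t) + 4e^(2t)cos(3t), x_2(t) = 49e^(2t)sin(3t) - 3e^(2t)cos(3t)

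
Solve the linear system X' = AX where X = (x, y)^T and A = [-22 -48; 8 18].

x(t) = -2c_1e^(2t) + 3c_2e^(-6t), y(t) = c_1e^(2t) - c_2e^(-6t)

Coefficient matrix A = [[-22, -48], [8, 18]].
Characteristic polynomial det(A - λI) = λ^2 + 4λ - 12 = 0.
Eigenvalues λ = 2, -6.
For λ=2: (A-λI) row 1 is [-24, -48], so an eigenvector is (-2, 1).
For λ=-6: (A-λI) row 1 is [-16, -48], so an eigenvector is (3, -1).
General solution: c_1e^(2t)(-2,1) + c_2e^(-6t)(3,-1).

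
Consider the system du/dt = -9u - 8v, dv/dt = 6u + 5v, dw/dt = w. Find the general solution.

Coefficient matrix A = [[-9, -8, 0], [6, 5, 0], [0, 0, 1]].
det(A - λI) = 0 gives eigenvalues λ = -1, -3, 1.
For λ=-1: eigenvector (1,-1,0).
For λ=-3: eigenvector (4,-3,0).
For λ=1: eigenvector (0,0,1).
General solution: K_1e^(-t)(1,-1,0) + K_2e^(-3t)(4,-3,0) + K_3e^(t)(0,0,1).

u(t) = K_1e^(-t) + 4K_2e^(-3t), v(t) = -K_1e^(-t) - 3K_2e^(-3t), w(t) = K_3e^(t)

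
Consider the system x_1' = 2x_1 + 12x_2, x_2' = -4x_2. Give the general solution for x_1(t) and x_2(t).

x_1(t) = 2C_1e^(-4t) - C_2e^(2t), x_2(t) = -C_1e^(-4t)

Coefficient matrix A = [[2, 12], [0, -4]].
Characteristic polynomial det(A - λI) = λ^2 + 2λ - 8 = 0.
Eigenvalues λ = -4, 2.
For λ=-4: (A-λI) row 1 is [6, 12], so an eigenvector is (2, -1).
For λ=2: (A-λI) row 1 is [0, 12], so an eigenvector is (-1, 0).
General solution: C_1e^(-4t)(2,-1) + C_2e^(2t)(-1,0).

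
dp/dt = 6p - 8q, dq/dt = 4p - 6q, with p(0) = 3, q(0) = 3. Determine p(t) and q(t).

Coefficient matrix A = [[6, -8], [4, -6]].
Characteristic polynomial det(A - λI) = λ^2 - 4 = 0.
Eigenvalues λ = -2, 2.
For λ=-2: (A-λI) row 1 is [8, -8], so an eigenvector is (1, 1).
For λ=2: (A-λI) row 1 is [4, -8], so an eigenvector is (2, 1).
General solution: c_1e^(-2t)(1,1) + c_2e^(2t)(2,1).
Applying p(0)=3, q(0)=3 gives c_1=3, c_2=0.

p(t) = 3e^(-2t), q(t) = 3e^(-2t)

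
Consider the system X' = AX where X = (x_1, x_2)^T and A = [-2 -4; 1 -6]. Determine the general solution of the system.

x_1(t) = -2C_1e^(-4t) - 2C_2te^(-4t) + C_2e^(-4t), x_2(t) = -C_1e^(-4t) - C_2te^(-4t) + C_2e^(-4t)

Coefficient matrix A = [[-2, -4], [1, -6]].
Characteristic polynomial det(A - λI) = λ^2 + 8λ + 16 = 0.
Single eigenvalue λ = -4 with algebraic multiplicity 2.
Eigenvector v = (-2,-1); generalized eigenvector w with (A-λI)w=v is (1,1).
General solution: e^(-4t)[C_1·v + C_2·(t·v + w)].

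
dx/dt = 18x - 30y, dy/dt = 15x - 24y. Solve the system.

x(t) = K_1e^(-3t)sin(3t) + 3K_1e^(-3t)cos(3t) + 3K_2e^(-3t)sin(3t) - K_2e^(-3t)cos(3t), y(t) = K_1e^(-3t)sin(3t) + 2K_1e^(-3t)cos(3t) + 2K_2e^(-3t)sin(3t) - K_2e^(-3t)cos(3t)

Coefficient matrix A = [[18, -30], [15, -24]].
Characteristic polynomial det(A - λI) = λ^2 + 6λ + 18 = 0.
Eigenvalues λ = -3 ± 3i (complex conjugate pair).
For λ=-3+3i: an eigenvector is (3,2) - i(1,1) = (3 - i, 2 - i).
A real fundamental pair from Re and Im of e^((-3+3i)t)v: X_1 = e^(-3t)(cos(3t)·(3,2) + sin(3t)·(1,1)), X_2 = e^(-3t)(sin(3t)·(3,2) - cos(3t)·(1,1)).
General solution: K_1X_1 + K_2X_2.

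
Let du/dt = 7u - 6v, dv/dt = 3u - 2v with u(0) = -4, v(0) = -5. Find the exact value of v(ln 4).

A = [[7,-6],[3,-2]]; eigenvalues λ = 4, 1.
Eigenvectors: (2,1) for λ=4, (1,1) for λ=1.
From the initial condition, c_1 = 1, c_2 = -6.
v(ln 4) = (1)(4^4)(1) + (-6)(4^1)(1) = 232.

232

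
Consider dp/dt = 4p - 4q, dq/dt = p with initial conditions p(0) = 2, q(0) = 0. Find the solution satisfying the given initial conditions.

Coefficient matrix A = [[4, -4], [1, 0]].
Characteristic polynomial det(A - λI) = λ^2 - 4λ + 4 = 0.
Single eigenvalue λ = 2 with algebraic multiplicity 2.
Eigenvector v = (2,1); generalized eigenvector w with (A-λI)w=v is (1,0).
General solution: e^(2t)[C_1·v + C_2·(t·v + w)].
Applying p(0)=2, q(0)=0 gives C_1=0, C_2=2.

p(t) = 4te^(2t) + 2e^(2t), q(t) = 2te^(2t)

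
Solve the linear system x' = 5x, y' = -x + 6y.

Coefficient matrix A = [[5, 0], [-1, 6]].
Characteristic polynomial det(A - λI) = λ^2 - 11λ + 30 = 0.
Eigenvalues λ = 6, 5.
For λ=6: (A-λI) row 1 is [-1, 0], so an eigenvector is (0, -1).
For λ=5: (A-λI) row 2 is [-1, 1], so an eigenvector is (1, 1).
General solution: C_1e^(6t)(0,-1) + C_2e^(5t)(1,1).

x(t) = C_2e^(5t), y(t) = -C_1e^(6t) + C_2e^(5t)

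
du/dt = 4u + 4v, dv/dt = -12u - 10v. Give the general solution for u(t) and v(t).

u(t) = -2K_1e^(-2t) + K_2e^(-4t), v(t) = 3K_1e^(-2t) - 2K_2e^(-4t)

Coefficient matrix A = [[4, 4], [-12, -10]].
Characteristic polynomial det(A - λI) = λ^2 + 6λ + 8 = 0.
Eigenvalues λ = -2, -4.
For λ=-2: (A-λI) row 1 is [6, 4], so an eigenvector is (-2, 3).
For λ=-4: (A-λI) row 1 is [8, 4], so an eigenvector is (1, -2).
General solution: K_1e^(-2t)(-2,3) + K_2e^(-4t)(1,-2).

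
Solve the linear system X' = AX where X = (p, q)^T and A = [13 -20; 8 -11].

p(t) = C_1e^(t)sin(4t) + 2C_1e^(t)cos(4t) + 2C_2e^(t)sin(4t) - C_2e^(t)cos(4t), q(t) = C_1e^(t)sin(4t) + C_1e^(t)cos(4t) + C_2e^(t)sin(4t) - C_2e^(t)cos(4t)

Coefficient matrix A = [[13, -20], [8, -11]].
Characteristic polynomial det(A - λI) = λ^2 - 2λ + 17 = 0.
Eigenvalues λ = 1 ± 4i (complex conjugate pair).
For λ=1+4i: an eigenvector is (2,1) - i(1,1) = (2 - i, 1 - i).
A real fundamental pair from Re and Im of e^((1+4i)t)v: X_1 = e^(t)(cos(4t)·(2,1) + sin(4t)·(1,1)), X_2 = e^(t)(sin(4t)·(2,1) - cos(4t)·(1,1)).
General solution: C_1X_1 + C_2X_2.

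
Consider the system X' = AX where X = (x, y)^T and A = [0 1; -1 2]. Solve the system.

x(t) = -K_1e^(t) - K_2te^(t) + 2K_2e^(t), y(t) = -K_1e^(t) - K_2te^(t) + K_2e^(t)

Coefficient matrix A = [[0, 1], [-1, 2]].
Characteristic polynomial det(A - λI) = λ^2 - 2λ + 1 = 0.
Single eigenvalue λ = 1 with algebraic multiplicity 2.
Eigenvector v = (-1,-1); generalized eigenvector w with (A-λI)w=v is (2,1).
General solution: e^(t)[K_1·v + K_2·(t·v + w)].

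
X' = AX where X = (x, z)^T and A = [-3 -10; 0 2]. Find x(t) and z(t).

Coefficient matrix A = [[-3, -10], [0, 2]].
Characteristic polynomial det(A - λI) = λ^2 + λ - 6 = 0.
Eigenvalues λ = -3, 2.
For λ=-3: (A-λI) row 1 is [0, -10], so an eigenvector is (-1, 0).
For λ=2: (A-λI) row 1 is [-5, -10], so an eigenvector is (-2, 1).
General solution: c_1e^(-3t)(-1,0) + c_2e^(2t)(-2,1).

x(t) = -c_1e^(-3t) - 2c_2e^(2t), z(t) = c_2e^(2t)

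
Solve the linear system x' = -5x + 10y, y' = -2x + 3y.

Coefficient matrix A = [[-5, 10], [-2, 3]].
Characteristic polynomial det(A - λI) = λ^2 + 2λ + 5 = 0.
Eigenvalues λ = -1 ± 2i (complex conjugate pair).
For λ=-1+2i: an eigenvector is (1,0) - i(-2,-1) = (1 + 2i, 0 + i).
A real fundamental pair from Re and Im of e^((-1+2i)t)v: X_1 = e^(-t)(cos(2t)·(1,0) + sin(2t)·(-2,-1)), X_2 = e^(-t)(sin(2t)·(1,0) - cos(2t)·(-2,-1)).
General solution: C_1X_1 + C_2X_2.

x(t) = -2C_1e^(-t)sin(2t) + C_1e^(-t)cos(2t) + C_2e^(-t)sin(2t) + 2C_2e^(-t)cos(2t), y(t) = -C_1e^(-t)sin(2t) + C_2e^(-t)cos(2t)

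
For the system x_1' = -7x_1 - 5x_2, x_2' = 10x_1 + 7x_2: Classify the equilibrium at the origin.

A = [[-7,-5],[10,7]]; det(A-λI) = λ^2 + 1.
λ = 0 ± i: zero real part.

center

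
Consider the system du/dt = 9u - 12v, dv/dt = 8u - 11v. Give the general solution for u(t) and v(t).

Coefficient matrix A = [[9, -12], [8, -11]].
Characteristic polynomial det(A - λI) = λ^2 + 2λ - 3 = 0.
Eigenvalues λ = -3, 1.
For λ=-3: (A-λI) row 1 is [12, -12], so an eigenvector is (-1, -1).
For λ=1: (A-λI) row 1 is [8, -12], so an eigenvector is (3, 2).
General solution: K_1e^(-3t)(-1,-1) + K_2e^(t)(3,2).

u(t) = -K_1e^(-3t) + 3K_2e^(t), v(t) = -K_1e^(-3t) + 2K_2e^(t)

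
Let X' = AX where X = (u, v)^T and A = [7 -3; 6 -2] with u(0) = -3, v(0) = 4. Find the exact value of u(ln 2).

A = [[7,-3],[6,-2]]; eigenvalues λ = 4, 1.
Eigenvectors: (-1,-1) for λ=4, (-1,-2) for λ=1.
From the initial condition, c_1 = 10, c_2 = -7.
u(ln 2) = (10)(2^4)(-1) + (-7)(2^1)(-1) = -146.

-146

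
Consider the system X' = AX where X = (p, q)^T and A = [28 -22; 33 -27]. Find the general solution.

p(t) = 2K_1e^(-5t) + K_2e^(6t), q(t) = 3K_1e^(-5t) + K_2e^(6t)

Coefficient matrix A = [[28, -22], [33, -27]].
Characteristic polynomial det(A - λI) = λ^2 - λ - 30 = 0.
Eigenvalues λ = -5, 6.
For λ=-5: (A-λI) row 1 is [33, -22], so an eigenvector is (2, 3).
For λ=6: (A-λI) row 1 is [22, -22], so an eigenvector is (1, 1).
General solution: K_1e^(-5t)(2,3) + K_2e^(6t)(1,1).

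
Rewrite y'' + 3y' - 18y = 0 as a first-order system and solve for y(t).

y(t) = C_1e^(-6t) + C_2e^(3t)

Let x_1 = y, x_2 = y'. Then x_1' = x_2 and x_2' = 18x_1 - 3x_2.
A = [[0,1],[18,-3]]; det(A-λI) = λ^2 + 3λ - 18.
Eigenvalues λ = -6, 3 with eigenvectors (1,-6), (1,3).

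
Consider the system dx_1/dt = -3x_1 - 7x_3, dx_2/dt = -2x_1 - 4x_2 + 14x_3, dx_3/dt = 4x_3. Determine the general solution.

Coefficient matrix A = [[-3, 0, -7], [-2, -4, 14], [0, 0, 4]].
det(A - λI) = 0 gives eigenvalues λ = -3, -4, 4.
For λ=-3: eigenvector (1,-2,0).
For λ=-4: eigenvector (0,1,0).
For λ=4: eigenvector (-1,2,1).
General solution: C_1e^(-3t)(1,-2,0) + C_2e^(-4t)(0,1,0) + C_3e^(4t)(-1,2,1).

x_1(t) = C_1e^(-3t) - C_3e^(4t), x_2(t) = -2C_1e^(-3t) + C_2e^(-4t) + 2C_3e^(4t), x_3(t) = C_3e^(4t)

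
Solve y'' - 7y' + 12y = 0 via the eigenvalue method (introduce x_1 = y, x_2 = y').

y(t) = C_1e^(4t) + C_2e^(3t)

Let x_1 = y, x_2 = y'. Then x_1' = x_2 and x_2' = -12x_1 + 7x_2.
A = [[0,1],[-12,7]]; det(A-λI) = λ^2 - 7λ + 12.
Eigenvalues λ = 4, 3 with eigenvectors (1,4), (1,3).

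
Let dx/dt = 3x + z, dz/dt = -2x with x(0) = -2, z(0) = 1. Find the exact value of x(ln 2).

A = [[3,1],[-2,0]]; eigenvalues λ = 1, 2.
Eigenvectors: (1,-2) for λ=1, (-1,1) for λ=2.
From the initial condition, c_1 = 1, c_2 = 3.
x(ln 2) = (1)(2^1)(1) + (3)(2^2)(-1) = -10.

-10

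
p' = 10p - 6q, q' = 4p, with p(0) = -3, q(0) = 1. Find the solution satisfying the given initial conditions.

Coefficient matrix A = [[10, -6], [4, 0]].
Characteristic polynomial det(A - λI) = λ^2 - 10λ + 24 = 0.
Eigenvalues λ = 4, 6.
For λ=4: (A-λI) row 1 is [6, -6], so an eigenvector is (-1, -1).
For λ=6: (A-λI) row 1 is [4, -6], so an eigenvector is (-3, -2).
General solution: C_1e^(4t)(-1,-1) + C_2e^(6t)(-3,-2).
Applying p(0)=-3, q(0)=1 gives C_1=-9, C_2=4.

p(t) = -12e^(6t) + 9e^(4t), q(t) = -8e^(6t) + 9e^(4t)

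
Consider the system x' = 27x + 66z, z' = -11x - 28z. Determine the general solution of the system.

Coefficient matrix A = [[27, 66], [-11, -28]].
Characteristic polynomial det(A - λI) = λ^2 + λ - 30 = 0.
Eigenvalues λ = -6, 5.
For λ=-6: (A-λI) row 1 is [33, 66], so an eigenvector is (2, -1).
For λ=5: (A-λI) row 1 is [22, 66], so an eigenvector is (-3, 1).
General solution: K_1e^(-6t)(2,-1) + K_2e^(5t)(-3,1).

x(t) = 2K_1e^(-6t) - 3K_2e^(5t), z(t) = -K_1e^(-6t) + K_2e^(5t)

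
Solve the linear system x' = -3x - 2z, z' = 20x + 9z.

Coefficient matrix A = [[-3, -2], [20, 9]].
Characteristic polynomial det(A - λI) = λ^2 - 6λ + 13 = 0.
Eigenvalues λ = 3 ± 2i (complex conjugate pair).
For λ=3+2i: an eigenvector is (-1,3) - i(0,-1) = (-1, 3 + i).
A real fundamental pair from Re and Im of e^((3+2i)t)v: X_1 = e^(3t)(cos(2t)·(-1,3) + sin(2t)·(0,-1)), X_2 = e^(3t)(sin(2t)·(-1,3) - cos(2t)·(0,-1)).
General solution: C_1X_1 + C_2X_2.

x(t) = -C_1e^(3t)cos(2t) - C_2e^(3t)sin(2t), z(t) = -C_1e^(3t)sin(2t) + 3C_1e^(3t)cos(2t) + 3C_2e^(3t)sin(2t) + C_2e^(3t)cos(2t)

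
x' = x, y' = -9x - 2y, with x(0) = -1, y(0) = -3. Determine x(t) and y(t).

x(t) = -e^(t), y(t) = 3e^(t) - 6e^(-2t)

Coefficient matrix A = [[1, 0], [-9, -2]].
Characteristic polynomial det(A - λI) = λ^2 + λ - 2 = 0.
Eigenvalues λ = -2, 1.
For λ=-2: (A-λI) row 1 is [3, 0], so an eigenvector is (0, -1).
For λ=1: (A-λI) row 2 is [-9, -3], so an eigenvector is (-1, 3).
General solution: K_1e^(-2t)(0,-1) + K_2e^(t)(-1,3).
Applying x(0)=-1, y(0)=-3 gives K_1=6, K_2=1.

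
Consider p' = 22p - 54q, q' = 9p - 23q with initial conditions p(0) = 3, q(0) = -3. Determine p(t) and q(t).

Coefficient matrix A = [[22, -54], [9, -23]].
Characteristic polynomial det(A - λI) = λ^2 + λ - 20 = 0.
Eigenvalues λ = 4, -5.
For λ=4: (A-λI) row 1 is [18, -54], so an eigenvector is (-3, -1).
For λ=-5: (A-λI) row 1 is [27, -54], so an eigenvector is (2, 1).
General solution: c_1e^(4t)(-3,-1) + c_2e^(-5t)(2,1).
Applying p(0)=3, q(0)=-3 gives c_1=-9, c_2=-12.

p(t) = 27e^(4t) - 24e^(-5t), q(t) = 9e^(4t) - 12e^(-5t)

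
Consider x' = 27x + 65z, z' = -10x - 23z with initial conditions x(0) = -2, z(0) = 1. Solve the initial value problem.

Coefficient matrix A = [[27, 65], [-10, -23]].
Characteristic polynomial det(A - λI) = λ^2 - 4λ + 29 = 0.
Eigenvalues λ = 2 ± 5i (complex conjugate pair).
For λ=2+5i: an eigenvector is (3,-1) - i(2,-1) = (3 - 2i, -1 + i).
A real fundamental pair from Re and Im of e^((2+5i)t)v: X_1 = e^(2t)(cos(5t)·(3,-1) + sin(5t)·(2,-1)), X_2 = e^(2t)(sin(5t)·(3,-1) - cos(5t)·(2,-1)).
General solution: K_1X_1 + K_2X_2.
Applying x(0)=-2, z(0)=1 gives K_1=0, K_2=1.

x(t) = 3e^(2t)sin(5t) - 2e^(2t)cos(5t), z(t) = -e^(2t)sin(5t) + e^(2t)cos(5t)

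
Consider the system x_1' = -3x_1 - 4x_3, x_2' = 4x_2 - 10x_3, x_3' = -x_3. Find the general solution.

x_1(t) = -2c_1e^(-t) + c_3e^(-3t), x_2(t) = 2c_1e^(-t) + c_2e^(4t), x_3(t) = c_1e^(-t)

Coefficient matrix A = [[-3, 0, -4], [0, 4, -10], [0, 0, -1]].
det(A - λI) = 0 gives eigenvalues λ = -1, 4, -3.
For λ=-1: eigenvector (-2,2,1).
For λ=4: eigenvector (0,1,0).
For λ=-3: eigenvector (1,0,0).
General solution: c_1e^(-t)(-2,2,1) + c_2e^(4t)(0,1,0) + c_3e^(-3t)(1,0,0).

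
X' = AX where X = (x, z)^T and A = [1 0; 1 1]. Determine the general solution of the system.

x(t) = -C_2e^(t), z(t) = -C_1e^(t) - C_2te^(t) - 2C_2e^(t)

Coefficient matrix A = [[1, 0], [1, 1]].
Characteristic polynomial det(A - λI) = λ^2 - 2λ + 1 = 0.
Single eigenvalue λ = 1 with algebraic multiplicity 2.
Eigenvector v = (0,-1); generalized eigenvector w with (A-λI)w=v is (-1,-2).
General solution: e^(t)[C_1·v + C_2·(t·v + w)].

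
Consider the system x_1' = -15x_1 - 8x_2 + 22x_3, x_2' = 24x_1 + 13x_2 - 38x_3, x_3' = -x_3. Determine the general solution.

x_1(t) = c_1e^(-t) + 2c_2e^(-3t) + c_3e^(t), x_2(t) = c_1e^(-t) - 3c_2e^(-3t) - 2c_3e^(t), x_3(t) = c_1e^(-t)

Coefficient matrix A = [[-15, -8, 22], [24, 13, -38], [0, 0, -1]].
det(A - λI) = 0 gives eigenvalues λ = -1, -3, 1.
For λ=-1: eigenvector (1,1,1).
For λ=-3: eigenvector (2,-3,0).
For λ=1: eigenvector (1,-2,0).
General solution: c_1e^(-t)(1,1,1) + c_2e^(-3t)(2,-3,0) + c_3e^(t)(1,-2,0).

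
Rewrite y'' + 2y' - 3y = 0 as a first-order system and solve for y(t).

Let x_1 = y, x_2 = y'. Then x_1' = x_2 and x_2' = 3x_1 - 2x_2.
A = [[0,1],[3,-2]]; det(A-λI) = λ^2 + 2λ - 3.
Eigenvalues λ = 1, -3 with eigenvectors (1,1), (1,-3).

y(t) = K_1e^(t) + K_2e^(-3t)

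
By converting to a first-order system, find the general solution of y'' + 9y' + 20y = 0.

Let x_1 = y, x_2 = y'. Then x_1' = x_2 and x_2' = -20x_1 - 9x_2.
A = [[0,1],[-20,-9]]; det(A-λI) = λ^2 + 9λ + 20.
Eigenvalues λ = -4, -5 with eigenvectors (1,-4), (1,-5).

y(t) = c_1e^(-4t) + c_2e^(-5t)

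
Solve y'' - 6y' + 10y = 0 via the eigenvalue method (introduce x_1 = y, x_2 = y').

y(t) = c_1e^(3t)cos(t) + c_2e^(3t)sin(t)

Let x_1 = y, x_2 = y'. Then x_1' = x_2 and x_2' = -10x_1 + 6x_2.
A = [[0,1],[-10,6]]; det(A-λI) = λ^2 - 6λ + 10.
Eigenvalues λ = 3 ± i.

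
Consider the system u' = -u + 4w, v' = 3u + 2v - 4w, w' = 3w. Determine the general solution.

u(t) = c_1e^(-t) + c_3e^(3t), v(t) = -c_1e^(-t) + c_2e^(2t) - c_3e^(3t), w(t) = c_3e^(3t)

Coefficient matrix A = [[-1, 0, 4], [3, 2, -4], [0, 0, 3]].
det(A - λI) = 0 gives eigenvalues λ = -1, 2, 3.
For λ=-1: eigenvector (1,-1,0).
For λ=2: eigenvector (0,1,0).
For λ=3: eigenvector (1,-1,1).
General solution: c_1e^(-t)(1,-1,0) + c_2e^(2t)(0,1,0) + c_3e^(3t)(1,-1,1).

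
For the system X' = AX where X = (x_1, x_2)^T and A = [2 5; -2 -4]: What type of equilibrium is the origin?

stable spiral

A = [[2,5],[-2,-4]]; det(A-λI) = λ^2 + 2λ + 2.
λ = -1 ± i: negative real part.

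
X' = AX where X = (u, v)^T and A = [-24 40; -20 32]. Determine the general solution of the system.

Coefficient matrix A = [[-24, 40], [-20, 32]].
Characteristic polynomial det(A - λI) = λ^2 - 8λ + 32 = 0.
Eigenvalues λ = 4 ± 4i (complex conjugate pair).
For λ=4+4i: an eigenvector is (1,1) - i(3,2) = (1 - 3i, 1 - 2i).
A real fundamental pair from Re and Im of e^((4+4i)t)v: X_1 = e^(4t)(cos(4t)·(1,1) + sin(4t)·(3,2)), X_2 = e^(4t)(sin(4t)·(1,1) - cos(4t)·(3,2)).
General solution: K_1X_1 + K_2X_2.

u(t) = 3K_1e^(4t)sin(4t) + K_1e^(4t)cos(4t) + K_2e^(4t)sin(4t) - 3K_2e^(4t)cos(4t), v(t) = 2K_1e^(4t)sin(4t) + K_1e^(4t)cos(4t) + K_2e^(4t)sin(4t) - 2K_2e^(4t)cos(4t)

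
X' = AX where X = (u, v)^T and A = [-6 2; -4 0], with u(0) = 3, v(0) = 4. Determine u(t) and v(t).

u(t) = e^(-2t) + 2e^(-4t), v(t) = 2e^(-2t) + 2e^(-4t)

Coefficient matrix A = [[-6, 2], [-4, 0]].
Characteristic polynomial det(A - λI) = λ^2 + 6λ + 8 = 0.
Eigenvalues λ = -4, -2.
For λ=-4: (A-λI) row 1 is [-2, 2], so an eigenvector is (1, 1).
For λ=-2: (A-λI) row 1 is [-4, 2], so an eigenvector is (1, 2).
General solution: C_1e^(-4t)(1,1) + C_2e^(-2t)(1,2).
Applying u(0)=3, v(0)=4 gives C_1=2, C_2=1.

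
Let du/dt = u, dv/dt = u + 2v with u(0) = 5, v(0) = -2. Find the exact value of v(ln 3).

A = [[1,0],[1,2]]; eigenvalues λ = 2, 1.
Eigenvectors: (0,1) for λ=2, (1,-1) for λ=1.
From the initial condition, c_1 = 3, c_2 = 5.
v(ln 3) = (3)(3^2)(1) + (5)(3^1)(-1) = 12.

12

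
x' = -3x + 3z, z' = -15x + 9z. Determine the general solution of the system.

Coefficient matrix A = [[-3, 3], [-15, 9]].
Characteristic polynomial det(A - λI) = λ^2 - 6λ + 18 = 0.
Eigenvalues λ = 3 ± 3i (complex conjugate pair).
For λ=3+3i: an eigenvector is (1,2) - i(0,-1) = (1, 2 + i).
A real fundamental pair from Re and Im of e^((3+3i)t)v: X_1 = e^(3t)(cos(3t)·(1,2) + sin(3t)·(0,-1)), X_2 = e^(3t)(sin(3t)·(1,2) - cos(3t)·(0,-1)).
General solution: K_1X_1 + K_2X_2.

x(t) = K_1e^(3t)cos(3t) + K_2e^(3t)sin(3t), z(t) = -K_1e^(3t)sin(3t) + 2K_1e^(3t)cos(3t) + 2K_2e^(3t)sin(3t) + K_2e^(3t)cos(3t)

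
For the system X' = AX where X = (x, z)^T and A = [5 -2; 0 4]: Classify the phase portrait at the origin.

A = [[5,-2],[0,4]]; det(A-λI) = λ^2 - 9λ + 20.
λ = 4, 5: both positive.

unstable node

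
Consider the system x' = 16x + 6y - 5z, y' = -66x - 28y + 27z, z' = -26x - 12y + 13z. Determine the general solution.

Coefficient matrix A = [[16, 6, -5], [-66, -28, 27], [-26, -12, 13]].
det(A - λI) = 0 gives eigenvalues λ = -4, 3, 2.
For λ=-4: eigenvector (-1,5,2).
For λ=3: eigenvector (1,-3,-1).
For λ=2: eigenvector (-1,4,2).
General solution: c_1e^(-4t)(-1,5,2) + c_2e^(3t)(1,-3,-1) + c_3e^(2t)(-1,4,2).

x(t) = -c_1e^(-4t) + c_2e^(3t) - c_3e^(2t), y(t) = 5c_1e^(-4t) - 3c_2e^(3t) + 4c_3e^(2t), z(t) = 2c_1e^(-4t) - c_2e^(3t) + 2c_3e^(2t)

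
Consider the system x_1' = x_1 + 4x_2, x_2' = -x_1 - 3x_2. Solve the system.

Coefficient matrix A = [[1, 4], [-1, -3]].
Characteristic polynomial det(A - λI) = λ^2 + 2λ + 1 = 0.
Single eigenvalue λ = -1 with algebraic multiplicity 2.
Eigenvector v = (-2,1); generalized eigenvector w with (A-λI)w=v is (3,-2).
General solution: e^(-t)[K_1·v + K_2·(t·v + w)].

x_1(t) = -2K_1e^(-t) - 2K_2te^(-t) + 3K_2e^(-t), x_2(t) = K_1e^(-t) + K_2te^(-t) - 2K_2e^(-t)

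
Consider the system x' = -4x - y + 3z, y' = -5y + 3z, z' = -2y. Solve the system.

x(t) = C_1e^(-4t) + C_2e^(-2t) - 3C_3e^(-3t), y(t) = C_2e^(-2t) - 3C_3e^(-3t), z(t) = C_2e^(-2t) - 2C_3e^(-3t)

Coefficient matrix A = [[-4, -1, 3], [0, -5, 3], [0, -2, 0]].
det(A - λI) = 0 gives eigenvalues λ = -4, -2, -3.
For λ=-4: eigenvector (1,0,0).
For λ=-2: eigenvector (1,1,1).
For λ=-3: eigenvector (-3,-3,-2).
General solution: C_1e^(-4t)(1,0,0) + C_2e^(-2t)(1,1,1) + C_3e^(-3t)(-3,-3,-2).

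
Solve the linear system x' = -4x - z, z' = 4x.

Coefficient matrix A = [[-4, -1], [4, 0]].
Characteristic polynomial det(A - λI) = λ^2 + 4λ + 4 = 0.
Single eigenvalue λ = -2 with algebraic multiplicity 2.
Eigenvector v = (1,-2); generalized eigenvector w with (A-λI)w=v is (1,-3).
General solution: e^(-2t)[c_1·v + c_2·(t·v + w)].

x(t) = c_1e^(-2t) + c_2te^(-2t) + c_2e^(-2t), z(t) = -2c_1e^(-2t) - 2c_2te^(-2t) - 3c_2e^(-2t)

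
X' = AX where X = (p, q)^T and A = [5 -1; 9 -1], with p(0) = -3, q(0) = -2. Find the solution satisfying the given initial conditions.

Coefficient matrix A = [[5, -1], [9, -1]].
Characteristic polynomial det(A - λI) = λ^2 - 4λ + 4 = 0.
Single eigenvalue λ = 2 with algebraic multiplicity 2.
Eigenvector v = (-1,-3); generalized eigenvector w with (A-λI)w=v is (0,1).
General solution: e^(2t)[C_1·v + C_2·(t·v + w)].
Applying p(0)=-3, q(0)=-2 gives C_1=3, C_2=7.

p(t) = -7te^(2t) - 3e^(2t), q(t) = -21te^(2t) - 2e^(2t)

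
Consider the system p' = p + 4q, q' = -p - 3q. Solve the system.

Coefficient matrix A = [[1, 4], [-1, -3]].
Characteristic polynomial det(A - λI) = λ^2 + 2λ + 1 = 0.
Single eigenvalue λ = -1 with algebraic multiplicity 2.
Eigenvector v = (-2,1); generalized eigenvector w with (A-λI)w=v is (-1,0).
General solution: e^(-t)[K_1·v + K_2·(t·v + w)].

p(t) = -2K_1e^(-t) - 2K_2te^(-t) - K_2e^(-t), q(t) = K_1e^(-t) + K_2te^(-t)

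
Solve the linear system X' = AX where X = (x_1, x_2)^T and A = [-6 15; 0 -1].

Coefficient matrix A = [[-6, 15], [0, -1]].
Characteristic polynomial det(A - λI) = λ^2 + 7λ + 6 = 0.
Eigenvalues λ = -6, -1.
For λ=-6: (A-λI) row 1 is [0, 15], so an eigenvector is (-1, 0).
For λ=-1: (A-λI) row 1 is [-5, 15], so an eigenvector is (-3, -1).
General solution: C_1e^(-6t)(-1,0) + C_2e^(-t)(-3,-1).

x_1(t) = -C_1e^(-6t) - 3C_2e^(-t), x_2(t) = -C_2e^(-t)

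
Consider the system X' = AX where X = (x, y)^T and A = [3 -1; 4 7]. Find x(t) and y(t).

x(t) = K_1e^(5t) + K_2te^(5t) - 2K_2e^(5t), y(t) = -2K_1e^(5t) - 2K_2te^(5t) + 3K_2e^(5t)

Coefficient matrix A = [[3, -1], [4, 7]].
Characteristic polynomial det(A - λI) = λ^2 - 10λ + 25 = 0.
Single eigenvalue λ = 5 with algebraic multiplicity 2.
Eigenvector v = (1,-2); generalized eigenvector w with (A-λI)w=v is (-2,3).
General solution: e^(5t)[K_1·v + K_2·(t·v + w)].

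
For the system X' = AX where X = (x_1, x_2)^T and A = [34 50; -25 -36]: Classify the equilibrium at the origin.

stable spiral

A = [[34,50],[-25,-36]]; det(A-λI) = λ^2 + 2λ + 26.
λ = -1 ± 5i: negative real part.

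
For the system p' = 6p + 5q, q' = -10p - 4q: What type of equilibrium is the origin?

unstable spiral

A = [[6,5],[-10,-4]]; det(A-λI) = λ^2 - 2λ + 26.
λ = 1 ± 5i: positive real part.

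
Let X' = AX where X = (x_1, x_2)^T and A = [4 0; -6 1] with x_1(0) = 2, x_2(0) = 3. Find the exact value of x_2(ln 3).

-303

A = [[4,0],[-6,1]]; eigenvalues λ = 1, 4.
Eigenvectors: (0,1) for λ=1, (-1,2) for λ=4.
From the initial condition, c_1 = 7, c_2 = -2.
x_2(ln 3) = (7)(3^1)(1) + (-2)(3^4)(2) = -303.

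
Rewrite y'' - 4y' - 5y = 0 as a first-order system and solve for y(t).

y(t) = c_1e^(5t) + c_2e^(-t)

Let x_1 = y, x_2 = y'. Then x_1' = x_2 and x_2' = 5x_1 + 4x_2.
A = [[0,1],[5,4]]; det(A-λI) = λ^2 - 4λ - 5.
Eigenvalues λ = 5, -1 with eigenvectors (1,5), (1,-1).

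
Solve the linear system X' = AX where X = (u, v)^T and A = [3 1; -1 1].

u(t) = -K_1e^(2t) - K_2te^(2t) - 2K_2e^(2t), v(t) = K_1e^(2t) + K_2te^(2t) + K_2e^(2t)

Coefficient matrix A = [[3, 1], [-1, 1]].
Characteristic polynomial det(A - λI) = λ^2 - 4λ + 4 = 0.
Single eigenvalue λ = 2 with algebraic multiplicity 2.
Eigenvector v = (-1,1); generalized eigenvector w with (A-λI)w=v is (-2,1).
General solution: e^(2t)[K_1·v + K_2·(t·v + w)].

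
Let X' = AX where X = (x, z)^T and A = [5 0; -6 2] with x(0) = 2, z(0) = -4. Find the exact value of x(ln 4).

2048

A = [[5,0],[-6,2]]; eigenvalues λ = 5, 2.
Eigenvectors: (1,-2) for λ=5, (0,1) for λ=2.
From the initial condition, c_1 = 2, c_2 = 0.
x(ln 4) = (2)(4^5)(1) + (0)(4^2)(0) = 2048.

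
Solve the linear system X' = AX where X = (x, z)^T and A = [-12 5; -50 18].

x(t) = -K_1e^(3t)cos(5t) - K_2e^(3t)sin(5t), z(t) = K_1e^(3t)sin(5t) - 3K_1e^(3t)cos(5t) - 3K_2e^(3t)sin(5t) - K_2e^(3t)cos(5t)

Coefficient matrix A = [[-12, 5], [-50, 18]].
Characteristic polynomial det(A - λI) = λ^2 - 6λ + 34 = 0.
Eigenvalues λ = 3 ± 5i (complex conjugate pair).
For λ=3+5i: an eigenvector is (-1,-3) - i(0,1) = (-1, -3 - i).
A real fundamental pair from Re and Im of e^((3+5i)t)v: X_1 = e^(3t)(cos(5t)·(-1,-3) + sin(5t)·(0,1)), X_2 = e^(3t)(sin(5t)·(-1,-3) - cos(5t)·(0,1)).
General solution: K_1X_1 + K_2X_2.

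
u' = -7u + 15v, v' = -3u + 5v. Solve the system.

Coefficient matrix A = [[-7, 15], [-3, 5]].
Characteristic polynomial det(A - λI) = λ^2 + 2λ + 10 = 0.
Eigenvalues λ = -1 ± 3i (complex conjugate pair).
For λ=-1+3i: an eigenvector is (-2,-1) - i(-1,0) = (-2 + i, -1).
A real fundamental pair from Re and Im of e^((-1+3i)t)v: X_1 = e^(-t)(cos(3t)·(-2,-1) + sin(3t)·(-1,0)), X_2 = e^(-t)(sin(3t)·(-2,-1) - cos(3t)·(-1,0)).
General solution: C_1X_1 + C_2X_2.

u(t) = -C_1e^(-t)sin(3t) - 2C_1e^(-t)cos(3t) - 2C_2e^(-t)sin(3t) + C_2e^(-t)cos(3t), v(t) = -C_1e^(-t)cos(3t) - C_2e^(-t)sin(3t)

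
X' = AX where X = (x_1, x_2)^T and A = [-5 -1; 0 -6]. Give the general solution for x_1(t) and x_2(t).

Coefficient matrix A = [[-5, -1], [0, -6]].
Characteristic polynomial det(A - λI) = λ^2 + 11λ + 30 = 0.
Eigenvalues λ = -6, -5.
For λ=-6: (A-λI) row 1 is [1, -1], so an eigenvector is (1, 1).
For λ=-5: (A-λI) row 1 is [0, -1], so an eigenvector is (-1, 0).
General solution: C_1e^(-6t)(1,1) + C_2e^(-5t)(-1,0).

x_1(t) = C_1e^(-6t) - C_2e^(-5t), x_2(t) = C_1e^(-6t)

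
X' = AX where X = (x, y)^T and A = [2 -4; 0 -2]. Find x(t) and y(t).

x(t) = -c_1e^(2t) + c_2e^(-2t), y(t) = c_2e^(-2t)

Coefficient matrix A = [[2, -4], [0, -2]].
Characteristic polynomial det(A - λI) = λ^2 - 4 = 0.
Eigenvalues λ = 2, -2.
For λ=2: (A-λI) row 1 is [0, -4], so an eigenvector is (-1, 0).
For λ=-2: (A-λI) row 1 is [4, -4], so an eigenvector is (1, 1).
General solution: c_1e^(2t)(-1,0) + c_2e^(-2t)(1,1).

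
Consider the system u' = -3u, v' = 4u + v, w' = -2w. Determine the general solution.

Coefficient matrix A = [[-3, 0, 0], [4, 1, 0], [0, 0, -2]].
det(A - λI) = 0 gives eigenvalues λ = -2, 1, -3.
For λ=-2: eigenvector (0,0,1).
For λ=1: eigenvector (0,1,0).
For λ=-3: eigenvector (1,-1,0).
General solution: K_1e^(-2t)(0,0,1) + K_2e^(t)(0,1,0) + K_3e^(-3t)(1,-1,0).

u(t) = K_3e^(-3t), v(t) = K_2e^(t) - K_3e^(-3t), w(t) = K_1e^(-2t)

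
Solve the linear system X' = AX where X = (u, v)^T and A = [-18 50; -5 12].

u(t) = -K_1e^(-3t)sin(5t) - 3K_1e^(-3t)cos(5t) - 3K_2e^(-3t)sin(5t) + K_2e^(-3t)cos(5t), v(t) = -K_1e^(-3t)cos(5t) - K_2e^(-3t)sin(5t)

Coefficient matrix A = [[-18, 50], [-5, 12]].
Characteristic polynomial det(A - λI) = λ^2 + 6λ + 34 = 0.
Eigenvalues λ = -3 ± 5i (complex conjugate pair).
For λ=-3+5i: an eigenvector is (-3,-1) - i(-1,0) = (-3 + i, -1).
A real fundamental pair from Re and Im of e^((-3+5i)t)v: X_1 = e^(-3t)(cos(5t)·(-3,-1) + sin(5t)·(-1,0)), X_2 = e^(-3t)(sin(5t)·(-3,-1) - cos(5t)·(-1,0)).
General solution: K_1X_1 + K_2X_2.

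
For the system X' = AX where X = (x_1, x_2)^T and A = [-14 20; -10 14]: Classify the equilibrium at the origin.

A = [[-14,20],[-10,14]]; det(A-λI) = λ^2 + 4.
λ = 0 ± 2i: zero real part.

center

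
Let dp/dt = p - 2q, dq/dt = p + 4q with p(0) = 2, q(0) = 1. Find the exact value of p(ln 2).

A = [[1,-2],[1,4]]; eigenvalues λ = 3, 2.
Eigenvectors: (1,-1) for λ=3, (-2,1) for λ=2.
From the initial condition, c_1 = -4, c_2 = -3.
p(ln 2) = (-4)(2^3)(1) + (-3)(2^2)(-2) = -8.

-8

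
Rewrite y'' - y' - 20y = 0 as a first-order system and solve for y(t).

Let x_1 = y, x_2 = y'. Then x_1' = x_2 and x_2' = 20x_1 + x_2.
A = [[0,1],[20,1]]; det(A-λI) = λ^2 - λ - 20.
Eigenvalues λ = 5, -4 with eigenvectors (1,5), (1,-4).

y(t) = C_1e^(5t) + C_2e^(-4t)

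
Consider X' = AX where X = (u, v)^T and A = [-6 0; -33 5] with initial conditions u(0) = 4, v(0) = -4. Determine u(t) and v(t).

u(t) = 4e^(-6t), v(t) = -16e^(5t) + 12e^(-6t)

Coefficient matrix A = [[-6, 0], [-33, 5]].
Characteristic polynomial det(A - λI) = λ^2 + λ - 30 = 0.
Eigenvalues λ = -6, 5.
For λ=-6: (A-λI) row 2 is [-33, 11], so an eigenvector is (-1, -3).
For λ=5: (A-λI) row 1 is [-11, 0], so an eigenvector is (0, -1).
General solution: K_1e^(-6t)(-1,-3) + K_2e^(5t)(0,-1).
Applying u(0)=4, v(0)=-4 gives K_1=-4, K_2=16.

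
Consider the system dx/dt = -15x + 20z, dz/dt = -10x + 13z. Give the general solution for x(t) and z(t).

x(t) = C_1e^(-t)sin(2t) - 3C_1e^(-t)cos(2t) - 3C_2e^(-t)sin(2t) - C_2e^(-t)cos(2t), z(t) = C_1e^(-t)sin(2t) - 2C_1e^(-t)cos(2t) - 2C_2e^(-t)sin(2t) - C_2e^(-t)cos(2t)

Coefficient matrix A = [[-15, 20], [-10, 13]].
Characteristic polynomial det(A - λI) = λ^2 + 2λ + 5 = 0.
Eigenvalues λ = -1 ± 2i (complex conjugate pair).
For λ=-1+2i: an eigenvector is (-3,-2) - i(1,1) = (-3 - i, -2 - i).
A real fundamental pair from Re and Im of e^((-1+2i)t)v: X_1 = e^(-t)(cos(2t)·(-3,-2) + sin(2t)·(1,1)), X_2 = e^(-t)(sin(2t)·(-3,-2) - cos(2t)·(1,1)).
General solution: C_1X_1 + C_2X_2.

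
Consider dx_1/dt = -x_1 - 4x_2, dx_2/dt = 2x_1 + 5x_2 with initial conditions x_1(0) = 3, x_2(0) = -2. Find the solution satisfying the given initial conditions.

x_1(t) = e^(3t) + 2e^(t), x_2(t) = -e^(3t) - e^(t)

Coefficient matrix A = [[-1, -4], [2, 5]].
Characteristic polynomial det(A - λI) = λ^2 - 4λ + 3 = 0.
Eigenvalues λ = 3, 1.
For λ=3: (A-λI) row 1 is [-4, -4], so an eigenvector is (1, -1).
For λ=1: (A-λI) row 1 is [-2, -4], so an eigenvector is (2, -1).
General solution: C_1e^(3t)(1,-1) + C_2e^(t)(2,-1).
Applying x_1(0)=3, x_2(0)=-2 gives C_1=1, C_2=1.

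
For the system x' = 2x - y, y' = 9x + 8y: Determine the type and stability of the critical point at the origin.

A = [[2,-1],[9,8]]; det(A-λI) = λ^2 - 10λ + 25.
repeated λ = 5 with a single eigenvector.

unstable improper node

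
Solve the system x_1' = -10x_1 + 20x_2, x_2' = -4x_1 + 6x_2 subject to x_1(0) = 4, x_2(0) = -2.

x_1(t) = -18e^(-2t)sin(4t) + 4e^(-2t)cos(4t), x_2(t) = -8e^(-2t)sin(4t) - 2e^(-2t)cos(4t)

Coefficient matrix A = [[-10, 20], [-4, 6]].
Characteristic polynomial det(A - λI) = λ^2 + 4λ + 20 = 0.
Eigenvalues λ = -2 ± 4i (complex conjugate pair).
For λ=-2+4i: an eigenvector is (2,1) - i(1,0) = (2 - i, 1).
A real fundamental pair from Re and Im of e^((-2+4i)t)v: X_1 = e^(-2t)(cos(4t)·(2,1) + sin(4t)·(1,0)), X_2 = e^(-2t)(sin(4t)·(2,1) - cos(4t)·(1,0)).
General solution: C_1X_1 + C_2X_2.
Applying x_1(0)=4, x_2(0)=-2 gives C_1=-2, C_2=-8.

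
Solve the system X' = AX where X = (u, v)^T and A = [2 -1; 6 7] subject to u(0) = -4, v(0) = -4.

Coefficient matrix A = [[2, -1], [6, 7]].
Characteristic polynomial det(A - λI) = λ^2 - 9λ + 20 = 0.
Eigenvalues λ = 5, 4.
For λ=5: (A-λI) row 1 is [-3, -1], so an eigenvector is (-1, 3).
For λ=4: (A-λI) row 1 is [-2, -1], so an eigenvector is (-1, 2).
General solution: c_1e^(5t)(-1,3) + c_2e^(4t)(-1,2).
Applying u(0)=-4, v(0)=-4 gives c_1=-12, c_2=16.

u(t) = 12e^(5t) - 16e^(4t), v(t) = -36e^(5t) + 32e^(4t)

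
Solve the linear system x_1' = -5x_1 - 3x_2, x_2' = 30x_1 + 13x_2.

x_1(t) = c_1e^(4t)cos(3t) + c_2e^(4t)sin(3t), x_2(t) = c_1e^(4t)sin(3t) - 3c_1e^(4t)cos(3t) - 3c_2e^(4t)sin(3t) - c_2e^(4t)cos(3t)

Coefficient matrix A = [[-5, -3], [30, 13]].
Characteristic polynomial det(A - λI) = λ^2 - 8λ + 25 = 0.
Eigenvalues λ = 4 ± 3i (complex conjugate pair).
For λ=4+3i: an eigenvector is (1,-3) - i(0,1) = (1, -3 - i).
A real fundamental pair from Re and Im of e^((4+3i)t)v: X_1 = e^(4t)(cos(3t)·(1,-3) + sin(3t)·(0,1)), X_2 = e^(4t)(sin(3t)·(1,-3) - cos(3t)·(0,1)).
General solution: c_1X_1 + c_2X_2.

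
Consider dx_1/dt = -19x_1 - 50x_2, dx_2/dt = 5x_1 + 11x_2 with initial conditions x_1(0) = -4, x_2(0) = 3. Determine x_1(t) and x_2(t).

Coefficient matrix A = [[-19, -50], [5, 11]].
Characteristic polynomial det(A - λI) = λ^2 + 8λ + 41 = 0.
Eigenvalues λ = -4 ± 5i (complex conjugate pair).
For λ=-4+5i: an eigenvector is (-1,0) - i(3,-1) = (-1 - 3i, 0 + i).
A real fundamental pair from Re and Im of e^((-4+5i)t)v: X_1 = e^(-4t)(cos(5t)·(-1,0) + sin(5t)·(3,-1)), X_2 = e^(-4t)(sin(5t)·(-1,0) - cos(5t)·(3,-1)).
General solution: c_1X_1 + c_2X_2.
Applying x_1(0)=-4, x_2(0)=3 gives c_1=-5, c_2=3.

x_1(t) = -18e^(-4t)sin(5t) - 4e^(-4t)cos(5t), x_2(t) = 5e^(-4t)sin(5t) + 3e^(-4t)cos(5t)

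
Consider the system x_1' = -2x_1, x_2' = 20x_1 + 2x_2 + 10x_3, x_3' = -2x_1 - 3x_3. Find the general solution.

Coefficient matrix A = [[-2, 0, 0], [20, 2, 10], [-2, 0, -3]].
det(A - λI) = 0 gives eigenvalues λ = -2, 2, -3.
For λ=-2: eigenvector (1,0,-2).
For λ=2: eigenvector (0,1,0).
For λ=-3: eigenvector (0,-2,1).
General solution: c_1e^(-2t)(1,0,-2) + c_2e^(2t)(0,1,0) + c_3e^(-3t)(0,-2,1).

x_1(t) = c_1e^(-2t), x_2(t) = c_2e^(2t) - 2c_3e^(-3t), x_3(t) = -2c_1e^(-2t) + c_3e^(-3t)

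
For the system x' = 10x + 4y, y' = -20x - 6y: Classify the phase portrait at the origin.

A = [[10,4],[-20,-6]]; det(A-λI) = λ^2 - 4λ + 20.
λ = 2 ± 4i: positive real part.

unstable spiral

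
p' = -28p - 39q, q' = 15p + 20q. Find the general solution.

p(t) = 2C_1e^(-4t)sin(3t) + 3C_1e^(-4t)cos(3t) + 3C_2e^(-4t)sin(3t) - 2C_2e^(-4t)cos(3t), q(t) = -C_1e^(-4t)sin(3t) - 2C_1e^(-4t)cos(3t) - 2C_2e^(-4t)sin(3t) + C_2e^(-4t)cos(3t)

Coefficient matrix A = [[-28, -39], [15, 20]].
Characteristic polynomial det(A - λI) = λ^2 + 8λ + 25 = 0.
Eigenvalues λ = -4 ± 3i (complex conjugate pair).
For λ=-4+3i: an eigenvector is (3,-2) - i(2,-1) = (3 - 2i, -2 + i).
A real fundamental pair from Re and Im of e^((-4+3i)t)v: X_1 = e^(-4t)(cos(3t)·(3,-2) + sin(3t)·(2,-1)), X_2 = e^(-4t)(sin(3t)·(3,-2) - cos(3t)·(2,-1)).
General solution: C_1X_1 + C_2X_2.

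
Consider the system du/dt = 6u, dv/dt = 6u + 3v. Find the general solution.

Coefficient matrix A = [[6, 0], [6, 3]].
Characteristic polynomial det(A - λI) = λ^2 - 9λ + 18 = 0.
Eigenvalues λ = 3, 6.
For λ=3: (A-λI) row 1 is [3, 0], so an eigenvector is (0, -1).
For λ=6: (A-λI) row 2 is [6, -3], so an eigenvector is (1, 2).
General solution: C_1e^(3t)(0,-1) + C_2e^(6t)(1,2).

u(t) = C_2e^(6t), v(t) = -C_1e^(3t) + 2C_2e^(6t)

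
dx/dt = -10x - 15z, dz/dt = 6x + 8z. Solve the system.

Coefficient matrix A = [[-10, -15], [6, 8]].
Characteristic polynomial det(A - λI) = λ^2 + 2λ + 10 = 0.
Eigenvalues λ = -1 ± 3i (complex conjugate pair).
For λ=-1+3i: an eigenvector is (1,-1) - i(2,-1) = (1 - 2i, -1 + i).
A real fundamental pair from Re and Im of e^((-1+3i)t)v: X_1 = e^(-t)(cos(3t)·(1,-1) + sin(3t)·(2,-1)), X_2 = e^(-t)(sin(3t)·(1,-1) - cos(3t)·(2,-1)).
General solution: c_1X_1 + c_2X_2.

x(t) = 2c_1e^(-t)sin(3t) + c_1e^(-t)cos(3t) + c_2e^(-t)sin(3t) - 2c_2e^(-t)cos(3t), z(t) = -c_1e^(-t)sin(3t) - c_1e^(-t)cos(3t) - c_2e^(-t)sin(3t) + c_2e^(-t)cos(3t)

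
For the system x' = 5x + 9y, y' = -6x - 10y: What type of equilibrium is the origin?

A = [[5,9],[-6,-10]]; det(A-λI) = λ^2 + 5λ + 4.
λ = -4, -1: both negative.

stable node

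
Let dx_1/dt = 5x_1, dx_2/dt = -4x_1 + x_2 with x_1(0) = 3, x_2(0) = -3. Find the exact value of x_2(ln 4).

-3072

A = [[5,0],[-4,1]]; eigenvalues λ = 1, 5.
Eigenvectors: (0,1) for λ=1, (1,-1) for λ=5.
From the initial condition, c_1 = 0, c_2 = 3.
x_2(ln 4) = (0)(4^1)(1) + (3)(4^5)(-1) = -3072.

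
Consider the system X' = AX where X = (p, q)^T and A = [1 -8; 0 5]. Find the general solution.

p(t) = K_1e^(t) + 2K_2e^(5t), q(t) = -K_2e^(5t)

Coefficient matrix A = [[1, -8], [0, 5]].
Characteristic polynomial det(A - λI) = λ^2 - 6λ + 5 = 0.
Eigenvalues λ = 1, 5.
For λ=1: (A-λI) row 1 is [0, -8], so an eigenvector is (1, 0).
For λ=5: (A-λI) row 1 is [-4, -8], so an eigenvector is (2, -1).
General solution: K_1e^(t)(1,0) + K_2e^(5t)(2,-1).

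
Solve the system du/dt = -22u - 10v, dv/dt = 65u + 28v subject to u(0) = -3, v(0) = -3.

Coefficient matrix A = [[-22, -10], [65, 28]].
Characteristic polynomial det(A - λI) = λ^2 - 6λ + 34 = 0.
Eigenvalues λ = 3 ± 5i (complex conjugate pair).
For λ=3+5i: an eigenvector is (-1,2) - i(1,-3) = (-1 - i, 2 + 3i).
A real fundamental pair from Re and Im of e^((3+5i)t)v: X_1 = e^(3t)(cos(5t)·(-1,2) + sin(5t)·(1,-3)), X_2 = e^(3t)(sin(5t)·(-1,2) - cos(5t)·(1,-3)).
General solution: c_1X_1 + c_2X_2.
Applying u(0)=-3, v(0)=-3 gives c_1=12, c_2=-9.

u(t) = 21e^(3t)sin(5t) - 3e^(3t)cos(5t), v(t) = -54e^(3t)sin(5t) - 3e^(3t)cos(5t)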